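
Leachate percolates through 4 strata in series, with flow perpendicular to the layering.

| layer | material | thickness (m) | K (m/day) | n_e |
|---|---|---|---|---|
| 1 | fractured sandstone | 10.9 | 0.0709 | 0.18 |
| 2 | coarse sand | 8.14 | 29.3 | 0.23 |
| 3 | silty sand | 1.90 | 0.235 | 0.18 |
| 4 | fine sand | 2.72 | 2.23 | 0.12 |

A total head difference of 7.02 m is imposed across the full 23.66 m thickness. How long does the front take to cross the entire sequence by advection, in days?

105

With flow normal to the layers, continuity requires the same specific discharge q through every layer.
Σ(b_i/K_i) = 10.9/0.0709 + 8.14/29.3 + 1.90/0.235 + 2.72/2.23 = 163.3 d.
q = Δh / Σ(b_i/K_i) = 7.02 / 163.3 = 0.04298 m/day.
In each layer the seepage velocity is v_i = q/n_i, so the layer transit time is t_i = b_i·n_i / q:
  layer 1 (fractured sandstone): t_1 = 10.9 × 0.18 / 0.04298 = 45.65 d
  layer 2 (coarse sand): t_2 = 8.14 × 0.23 / 0.04298 = 43.56 d
  layer 3 (silty sand): t_3 = 1.90 × 0.18 / 0.04298 = 7.957 d
  layer 4 (fine sand): t_4 = 2.72 × 0.12 / 0.04298 = 7.594 d
Total t = Σ t_i = 104.8 days.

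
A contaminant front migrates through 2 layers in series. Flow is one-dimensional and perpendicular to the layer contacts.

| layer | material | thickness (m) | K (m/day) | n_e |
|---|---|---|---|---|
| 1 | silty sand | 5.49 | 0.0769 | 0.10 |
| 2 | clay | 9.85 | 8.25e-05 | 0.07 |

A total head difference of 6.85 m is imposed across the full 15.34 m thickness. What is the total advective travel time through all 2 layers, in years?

With flow normal to the layers, continuity requires the same specific discharge q through every layer.
Σ(b_i/K_i) = 5.49/0.0769 + 9.85/8.25e-05 = 1.195e+05 d.
q = Δh / Σ(b_i/K_i) = 6.85 / 1.195e+05 = 5.734e-05 m/day.
In each layer the seepage velocity is v_i = q/n_i, so the layer transit time is t_i = b_i·n_i / q:
  layer 1 (silty sand): t_1 = 5.49 × 0.10 / 5.734e-05 = 9575 d
  layer 2 (clay): t_2 = 9.85 × 0.07 / 5.734e-05 = 12025 d
Total t = Σ t_i = 21600 days = 59.14 years.

59.1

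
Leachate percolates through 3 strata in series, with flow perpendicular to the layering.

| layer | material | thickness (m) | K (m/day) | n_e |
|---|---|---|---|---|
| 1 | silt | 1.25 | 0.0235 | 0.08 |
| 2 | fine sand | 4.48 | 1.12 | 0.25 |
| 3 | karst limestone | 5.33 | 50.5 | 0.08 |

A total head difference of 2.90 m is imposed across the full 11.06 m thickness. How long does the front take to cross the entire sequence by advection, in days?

32.5

With flow normal to the layers, continuity requires the same specific discharge q through every layer.
Σ(b_i/K_i) = 1.25/0.0235 + 4.48/1.12 + 5.33/50.5 = 57.30 d.
q = Δh / Σ(b_i/K_i) = 2.90 / 57.30 = 0.05061 m/day.
In each layer the seepage velocity is v_i = q/n_i, so the layer transit time is t_i = b_i·n_i / q:
  layer 1 (silt): t_1 = 1.25 × 0.08 / 0.05061 = 1.976 d
  layer 2 (fine sand): t_2 = 4.48 × 0.25 / 0.05061 = 22.13 d
  layer 3 (karst limestone): t_3 = 5.33 × 0.08 / 0.05061 = 8.425 d
Total t = Σ t_i = 32.53 days.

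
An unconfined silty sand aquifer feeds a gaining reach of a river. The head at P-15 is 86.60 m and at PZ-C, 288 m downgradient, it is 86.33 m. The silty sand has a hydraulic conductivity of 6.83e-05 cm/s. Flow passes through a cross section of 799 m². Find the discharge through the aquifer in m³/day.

Convert K: 6.83e-05 cm/s × 864 = 0.05901 m/day.
Hydraulic gradient i = (86.60 − 86.33) / 288 = 0.27 / 288 = 0.0009375.
Darcy's law: Q = K · A · i = 0.05901 × 799.0 × 0.0009375 = 0.04420 m³/day.

0.0442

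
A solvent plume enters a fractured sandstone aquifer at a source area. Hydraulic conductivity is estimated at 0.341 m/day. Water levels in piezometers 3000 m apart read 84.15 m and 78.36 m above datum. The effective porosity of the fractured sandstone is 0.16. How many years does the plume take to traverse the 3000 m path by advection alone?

Hydraulic gradient i = (84.15 − 78.36) / 3000 = 5.79 / 3000 = 0.001930.
Darcy flux q = K · i = 0.3410 × 0.001930 = 0.0006581 m/day.
Seepage velocity v = q / n_e = 0.0006581 / 0.16 = 0.004113 m/day.
Travel time t = L / v = 3000 / 0.004113 = 7.293e+05 days = 1997 years.

2000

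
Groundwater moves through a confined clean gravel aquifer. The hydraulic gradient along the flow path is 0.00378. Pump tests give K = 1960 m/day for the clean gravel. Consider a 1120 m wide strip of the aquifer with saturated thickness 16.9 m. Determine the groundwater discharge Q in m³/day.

140000

Cross-sectional area A = 1120 × 16.9 = 18928 m².
Hydraulic gradient i = 0.00378.
Darcy's law: Q = K · A · i = 1960 × 18928 × 0.003780 = 1.402e+05 m³/day.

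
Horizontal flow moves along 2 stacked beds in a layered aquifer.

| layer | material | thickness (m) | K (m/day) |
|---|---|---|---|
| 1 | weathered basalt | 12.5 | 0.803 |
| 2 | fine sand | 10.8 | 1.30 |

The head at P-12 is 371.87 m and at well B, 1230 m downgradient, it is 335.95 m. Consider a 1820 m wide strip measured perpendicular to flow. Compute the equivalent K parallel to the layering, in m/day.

Flow is parallel to layering, so each bed carries its own Darcy discharge and the transmissivities add.
Σ(K_i·b_i) = 0.803×12.5 + 1.30×10.8 = 24.08 m²/day.
Total thickness b = 23.30 m, so K_eq = Σ(K_i·b_i)/b = 1.033 m/day.

1.03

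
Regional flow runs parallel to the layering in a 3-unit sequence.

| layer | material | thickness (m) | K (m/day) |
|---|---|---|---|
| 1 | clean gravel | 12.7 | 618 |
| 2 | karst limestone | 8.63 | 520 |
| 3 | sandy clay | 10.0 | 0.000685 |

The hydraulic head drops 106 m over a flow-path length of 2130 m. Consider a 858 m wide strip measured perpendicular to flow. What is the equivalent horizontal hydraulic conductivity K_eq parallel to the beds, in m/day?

394

Flow is parallel to layering, so each bed carries its own Darcy discharge and the transmissivities add.
Σ(K_i·b_i) = 618×12.7 + 520×8.63 + 0.000685×10.0 = 12336 m²/day.
Total thickness b = 31.33 m, so K_eq = Σ(K_i·b_i)/b = 393.8 m/day.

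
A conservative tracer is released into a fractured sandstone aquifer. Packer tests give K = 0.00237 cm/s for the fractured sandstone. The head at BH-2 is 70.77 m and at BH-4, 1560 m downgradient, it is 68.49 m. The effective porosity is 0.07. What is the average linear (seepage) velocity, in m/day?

Convert K: 0.00237 cm/s × 864 = 2.048 m/day.
Hydraulic gradient i = (70.77 − 68.49) / 1560 = 2.28 / 1560 = 0.001462.
Darcy flux q = K · i = 2.048 × 0.001462 = 0.002993 m/day.
Seepage velocity v = q / n_e = 0.002993 / 0.07 = 0.04275 m/day.

0.0428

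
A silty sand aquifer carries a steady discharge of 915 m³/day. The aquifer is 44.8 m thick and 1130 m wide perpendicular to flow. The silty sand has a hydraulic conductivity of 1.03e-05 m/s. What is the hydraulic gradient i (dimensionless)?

0.0203

Convert K: 1.03e-05 m/s × 86400 = 0.8899 m/day.
Cross-sectional area A = 1130 × 44.8 = 50624 m².
From Q = K·A·i, i = Q / (K·A) = 915 / (0.8899 × 50624) = 0.02031.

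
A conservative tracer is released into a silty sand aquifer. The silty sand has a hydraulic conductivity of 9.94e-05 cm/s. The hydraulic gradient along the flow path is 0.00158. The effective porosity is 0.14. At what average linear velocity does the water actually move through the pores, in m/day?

0.000969

Convert K: 9.94e-05 cm/s × 864 = 0.08588 m/day.
Hydraulic gradient i = 0.00158.
Darcy flux q = K · i = 0.08588 × 0.001580 = 0.0001357 m/day.
Seepage velocity v = q / n_e = 0.0001357 / 0.14 = 0.0009692 m/day.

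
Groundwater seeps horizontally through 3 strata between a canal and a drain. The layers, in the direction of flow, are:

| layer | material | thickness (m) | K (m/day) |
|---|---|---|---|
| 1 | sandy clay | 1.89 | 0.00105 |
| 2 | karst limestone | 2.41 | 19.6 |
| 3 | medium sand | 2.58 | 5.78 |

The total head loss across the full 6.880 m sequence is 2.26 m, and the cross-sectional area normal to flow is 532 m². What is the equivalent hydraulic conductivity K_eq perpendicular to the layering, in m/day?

Flow is perpendicular to layering, so the layers act in series and the equivalent K is the thickness-weighted harmonic mean.
Total thickness L = 1.89 + 2.41 + 2.58 = 6.880 m.
Σ(b_i/K_i) = 1.89/0.00105 + 2.41/19.6 + 2.58/5.78 = 1801 d.
K_eq = L / Σ(b_i/K_i) = 6.880 / 1801 = 0.003821 m/day.

0.00382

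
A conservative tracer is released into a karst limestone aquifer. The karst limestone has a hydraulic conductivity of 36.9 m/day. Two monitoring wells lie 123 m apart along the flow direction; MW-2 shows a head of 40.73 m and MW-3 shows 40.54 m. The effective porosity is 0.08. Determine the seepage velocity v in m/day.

Hydraulic gradient i = (40.73 − 40.54) / 123 = 0.19 / 123 = 0.001545.
Darcy flux q = K · i = 36.90 × 0.001545 = 0.05700 m/day.
Seepage velocity v = q / n_e = 0.05700 / 0.08 = 0.7125 m/day.

0.712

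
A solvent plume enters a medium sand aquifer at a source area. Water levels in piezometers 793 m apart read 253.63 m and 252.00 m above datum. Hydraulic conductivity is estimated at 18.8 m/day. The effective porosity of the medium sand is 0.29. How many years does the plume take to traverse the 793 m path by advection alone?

16.3

Hydraulic gradient i = (253.63 − 252.00) / 793 = 1.63 / 793 = 0.002055.
Darcy flux q = K · i = 18.80 × 0.002055 = 0.03864 m/day.
Seepage velocity v = q / n_e = 0.03864 / 0.29 = 0.1333 m/day.
Travel time t = L / v = 793 / 0.1333 = 5951 days = 16.29 years.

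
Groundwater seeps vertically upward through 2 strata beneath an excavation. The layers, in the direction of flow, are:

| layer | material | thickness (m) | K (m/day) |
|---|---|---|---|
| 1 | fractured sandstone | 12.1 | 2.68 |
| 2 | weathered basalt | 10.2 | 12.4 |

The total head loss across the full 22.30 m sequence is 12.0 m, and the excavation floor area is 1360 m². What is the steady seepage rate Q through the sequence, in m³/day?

3060

Flow is perpendicular to layering, so the layers act in series and the equivalent K is the thickness-weighted harmonic mean.
Total thickness L = 12.1 + 10.2 = 22.30 m.
Σ(b_i/K_i) = 12.1/2.68 + 10.2/12.4 = 5.338 d.
K_eq = L / Σ(b_i/K_i) = 22.30 / 5.338 = 4.178 m/day.
Q = K_eq · A · (Δh/L) = 4.178 × 1360 × (12.0/22.30) = 3058 m³/day.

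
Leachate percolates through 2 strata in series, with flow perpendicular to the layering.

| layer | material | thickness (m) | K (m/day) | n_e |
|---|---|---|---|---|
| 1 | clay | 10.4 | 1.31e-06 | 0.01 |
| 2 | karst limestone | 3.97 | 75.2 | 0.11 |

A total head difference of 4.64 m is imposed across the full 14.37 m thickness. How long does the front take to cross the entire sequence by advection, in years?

With flow normal to the layers, continuity requires the same specific discharge q through every layer.
Σ(b_i/K_i) = 10.4/1.31e-06 + 3.97/75.2 = 7.939e+06 d.
q = Δh / Σ(b_i/K_i) = 4.64 / 7.939e+06 = 5.845e-07 m/day.
In each layer the seepage velocity is v_i = q/n_i, so the layer transit time is t_i = b_i·n_i / q:
  layer 1 (clay): t_1 = 10.4 × 0.01 / 5.845e-07 = 1.779e+05 d
  layer 2 (karst limestone): t_2 = 3.97 × 0.11 / 5.845e-07 = 7.472e+05 d
Total t = Σ t_i = 9.251e+05 days = 2533 years.

2530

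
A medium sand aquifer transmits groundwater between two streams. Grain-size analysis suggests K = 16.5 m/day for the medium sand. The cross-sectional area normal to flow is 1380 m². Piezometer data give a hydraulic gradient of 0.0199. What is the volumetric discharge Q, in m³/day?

Hydraulic gradient i = 0.0199.
Darcy's law: Q = K · A · i = 16.50 × 1380 × 0.01990 = 453.1 m³/day.

453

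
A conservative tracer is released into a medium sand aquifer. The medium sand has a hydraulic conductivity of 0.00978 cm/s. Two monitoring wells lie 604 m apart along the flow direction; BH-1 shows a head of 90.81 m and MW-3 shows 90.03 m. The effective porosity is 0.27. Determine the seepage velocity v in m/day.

0.0404

Convert K: 0.00978 cm/s × 864 = 8.450 m/day.
Hydraulic gradient i = (90.81 − 90.03) / 604 = 0.78 / 604 = 0.001291.
Darcy flux q = K · i = 8.450 × 0.001291 = 0.01091 m/day.
Seepage velocity v = q / n_e = 0.01091 / 0.27 = 0.04042 m/day.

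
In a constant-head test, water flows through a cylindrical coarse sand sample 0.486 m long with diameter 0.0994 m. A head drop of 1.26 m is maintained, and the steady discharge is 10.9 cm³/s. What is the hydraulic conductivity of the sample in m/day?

Cross-sectional area A = π·(d/2)² = π × (0.0994/2)² = 0.007760 m².
Convert discharge: 10.9 cm³/s = 1.090e-05 m³/s.
Darcy's law rearranged: K = Q·L / (A·Δh) = 1.090e-05 × 0.486 / (0.007760 × 1.26) = 0.0005418 m/s = 46.81 m/day.

46.8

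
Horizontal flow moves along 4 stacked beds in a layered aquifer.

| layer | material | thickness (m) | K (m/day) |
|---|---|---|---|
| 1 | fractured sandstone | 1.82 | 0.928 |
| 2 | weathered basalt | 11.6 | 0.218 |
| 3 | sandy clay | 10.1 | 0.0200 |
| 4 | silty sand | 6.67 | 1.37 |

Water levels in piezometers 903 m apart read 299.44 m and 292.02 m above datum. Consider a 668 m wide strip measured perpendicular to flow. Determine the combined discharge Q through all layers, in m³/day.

Flow is parallel to layering, so each bed carries its own Darcy discharge and the transmissivities add.
Σ(K_i·b_i) = 0.928×1.82 + 0.218×11.6 + 0.0200×10.1 + 1.37×6.67 = 13.56 m²/day.
Hydraulic gradient i = (299.44 − 292.02) / 903 = 7.42 / 903 = 0.008217.
Q = Σ(K_i·b_i) · W · i = 13.56 × 668 × 0.008217 = 74.42 m³/day.

74.4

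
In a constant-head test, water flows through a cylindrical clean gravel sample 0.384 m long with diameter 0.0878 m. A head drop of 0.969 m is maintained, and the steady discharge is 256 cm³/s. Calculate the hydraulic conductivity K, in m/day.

1450

Cross-sectional area A = π·(d/2)² = π × (0.0878/2)² = 0.006055 m².
Convert discharge: 256 cm³/s = 0.0002560 m³/s.
Darcy's law rearranged: K = Q·L / (A·Δh) = 0.0002560 × 0.384 / (0.006055 × 0.969) = 0.01676 m/s = 1448 m/day.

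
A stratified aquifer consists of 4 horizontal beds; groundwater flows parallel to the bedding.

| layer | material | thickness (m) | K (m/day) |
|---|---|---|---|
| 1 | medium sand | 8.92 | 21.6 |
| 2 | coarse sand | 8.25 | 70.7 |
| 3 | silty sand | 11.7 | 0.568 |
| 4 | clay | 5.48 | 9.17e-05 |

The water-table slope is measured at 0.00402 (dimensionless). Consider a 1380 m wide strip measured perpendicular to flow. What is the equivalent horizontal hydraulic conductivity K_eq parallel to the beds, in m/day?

22.8

Flow is parallel to layering, so each bed carries its own Darcy discharge and the transmissivities add.
Σ(K_i·b_i) = 21.6×8.92 + 70.7×8.25 + 0.568×11.7 + 9.17e-05×5.48 = 782.6 m²/day.
Total thickness b = 34.35 m, so K_eq = Σ(K_i·b_i)/b = 22.78 m/day.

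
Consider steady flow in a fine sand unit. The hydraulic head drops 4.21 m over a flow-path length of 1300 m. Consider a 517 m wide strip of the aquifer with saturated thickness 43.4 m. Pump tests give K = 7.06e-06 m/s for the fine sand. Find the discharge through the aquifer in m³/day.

Convert K: 7.06e-06 m/s × 86400 = 0.6100 m/day.
Cross-sectional area A = 517 × 43.4 = 22438 m².
Hydraulic gradient i = Δh / L = 4.21 / 1300 = 0.003238.
Darcy's law: Q = K · A · i = 0.6100 × 22438 × 0.003238 = 44.32 m³/day.

44.3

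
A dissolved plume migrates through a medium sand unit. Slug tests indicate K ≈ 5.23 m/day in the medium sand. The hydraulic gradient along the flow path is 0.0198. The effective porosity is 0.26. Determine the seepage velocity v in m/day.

0.398

Hydraulic gradient i = 0.0198.
Darcy flux q = K · i = 5.230 × 0.01980 = 0.1036 m/day.
Seepage velocity v = q / n_e = 0.1036 / 0.26 = 0.3983 m/day.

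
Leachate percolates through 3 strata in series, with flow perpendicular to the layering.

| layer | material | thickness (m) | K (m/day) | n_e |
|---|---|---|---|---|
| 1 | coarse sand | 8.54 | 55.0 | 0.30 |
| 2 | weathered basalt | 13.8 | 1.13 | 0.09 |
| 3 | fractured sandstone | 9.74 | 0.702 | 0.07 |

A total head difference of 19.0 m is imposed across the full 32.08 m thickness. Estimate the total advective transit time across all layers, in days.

6.20

With flow normal to the layers, continuity requires the same specific discharge q through every layer.
Σ(b_i/K_i) = 8.54/55.0 + 13.8/1.13 + 9.74/0.702 = 26.24 d.
q = Δh / Σ(b_i/K_i) = 19.0 / 26.24 = 0.7240 m/day.
In each layer the seepage velocity is v_i = q/n_i, so the layer transit time is t_i = b_i·n_i / q:
  layer 1 (coarse sand): t_1 = 8.54 × 0.30 / 0.7240 = 3.539 d
  layer 2 (weathered basalt): t_2 = 13.8 × 0.09 / 0.7240 = 1.715 d
  layer 3 (fractured sandstone): t_3 = 9.74 × 0.07 / 0.7240 = 0.9417 d
Total t = Σ t_i = 6.196 days.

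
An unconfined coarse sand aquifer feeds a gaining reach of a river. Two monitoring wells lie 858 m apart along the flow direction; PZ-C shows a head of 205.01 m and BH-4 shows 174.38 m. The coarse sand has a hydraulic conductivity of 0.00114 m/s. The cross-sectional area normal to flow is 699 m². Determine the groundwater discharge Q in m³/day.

2460

Convert K: 0.00114 m/s × 86400 = 98.50 m/day.
Hydraulic gradient i = (205.01 − 174.38) / 858 = 30.63 / 858 = 0.03570.
Darcy's law: Q = K · A · i = 98.50 × 699.0 × 0.03570 = 2458 m³/day.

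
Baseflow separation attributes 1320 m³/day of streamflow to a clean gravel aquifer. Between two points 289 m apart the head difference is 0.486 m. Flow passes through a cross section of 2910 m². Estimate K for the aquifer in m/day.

270

Hydraulic gradient i = Δh / L = 0.486 / 289 = 0.001682.
From Q = K·A·i, K = Q / (A·i) = 1320 / (2910 × 0.001682) = 269.7 m/day.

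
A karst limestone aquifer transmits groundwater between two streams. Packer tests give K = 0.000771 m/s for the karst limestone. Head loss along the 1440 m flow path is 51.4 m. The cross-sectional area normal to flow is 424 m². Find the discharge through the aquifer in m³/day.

1010

Convert K: 0.000771 m/s × 86400 = 66.61 m/day.
Hydraulic gradient i = Δh / L = 51.4 / 1440 = 0.03569.
Darcy's law: Q = K · A · i = 66.61 × 424.0 × 0.03569 = 1008 m³/day.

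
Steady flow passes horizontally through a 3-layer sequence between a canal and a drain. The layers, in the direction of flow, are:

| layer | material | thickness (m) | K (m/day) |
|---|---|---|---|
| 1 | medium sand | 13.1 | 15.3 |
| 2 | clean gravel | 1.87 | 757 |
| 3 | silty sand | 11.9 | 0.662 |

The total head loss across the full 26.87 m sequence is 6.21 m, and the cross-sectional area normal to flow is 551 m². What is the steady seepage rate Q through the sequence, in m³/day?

182

Flow is perpendicular to layering, so the layers act in series and the equivalent K is the thickness-weighted harmonic mean.
Total thickness L = 13.1 + 1.87 + 11.9 = 26.87 m.
Σ(b_i/K_i) = 13.1/15.3 + 1.87/757 + 11.9/0.662 = 18.83 d.
K_eq = L / Σ(b_i/K_i) = 26.87 / 18.83 = 1.427 m/day.
Q = K_eq · A · (Δh/L) = 1.427 × 551 × (6.21/26.87) = 181.7 m³/day.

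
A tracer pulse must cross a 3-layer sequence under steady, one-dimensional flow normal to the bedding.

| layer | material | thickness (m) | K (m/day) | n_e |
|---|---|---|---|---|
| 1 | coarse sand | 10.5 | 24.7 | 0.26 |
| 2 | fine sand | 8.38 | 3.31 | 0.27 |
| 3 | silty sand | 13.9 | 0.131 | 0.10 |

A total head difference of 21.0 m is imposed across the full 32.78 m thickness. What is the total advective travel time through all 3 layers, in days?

33.1

With flow normal to the layers, continuity requires the same specific discharge q through every layer.
Σ(b_i/K_i) = 10.5/24.7 + 8.38/3.31 + 13.9/0.131 = 109.1 d.
q = Δh / Σ(b_i/K_i) = 21.0 / 109.1 = 0.1925 m/day.
In each layer the seepage velocity is v_i = q/n_i, so the layer transit time is t_i = b_i·n_i / q:
  layer 1 (coarse sand): t_1 = 10.5 × 0.26 / 0.1925 = 14.18 d
  layer 2 (fine sand): t_2 = 8.38 × 0.27 / 0.1925 = 11.75 d
  layer 3 (silty sand): t_3 = 13.9 × 0.10 / 0.1925 = 7.219 d
Total t = Σ t_i = 33.15 days.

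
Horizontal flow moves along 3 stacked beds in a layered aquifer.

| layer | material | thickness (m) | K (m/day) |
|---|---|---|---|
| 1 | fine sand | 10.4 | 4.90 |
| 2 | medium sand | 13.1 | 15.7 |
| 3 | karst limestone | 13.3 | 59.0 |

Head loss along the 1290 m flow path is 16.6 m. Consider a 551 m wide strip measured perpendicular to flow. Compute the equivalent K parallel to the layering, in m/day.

Flow is parallel to layering, so each bed carries its own Darcy discharge and the transmissivities add.
Σ(K_i·b_i) = 4.90×10.4 + 15.7×13.1 + 59.0×13.3 = 1041 m²/day.
Total thickness b = 36.80 m, so K_eq = Σ(K_i·b_i)/b = 28.30 m/day.

28.3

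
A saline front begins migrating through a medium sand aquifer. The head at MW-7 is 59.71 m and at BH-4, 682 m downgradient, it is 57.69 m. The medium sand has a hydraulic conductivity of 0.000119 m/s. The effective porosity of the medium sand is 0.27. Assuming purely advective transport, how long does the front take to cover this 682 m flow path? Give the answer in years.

16.6

Convert K: 0.000119 m/s × 86400 = 10.28 m/day.
Hydraulic gradient i = (59.71 − 57.69) / 682 = 2.02 / 682 = 0.002962.
Darcy flux q = K · i = 10.28 × 0.002962 = 0.03045 m/day.
Seepage velocity v = q / n_e = 0.03045 / 0.27 = 0.1128 m/day.
Travel time t = L / v = 682 / 0.1128 = 6047 days = 16.56 years.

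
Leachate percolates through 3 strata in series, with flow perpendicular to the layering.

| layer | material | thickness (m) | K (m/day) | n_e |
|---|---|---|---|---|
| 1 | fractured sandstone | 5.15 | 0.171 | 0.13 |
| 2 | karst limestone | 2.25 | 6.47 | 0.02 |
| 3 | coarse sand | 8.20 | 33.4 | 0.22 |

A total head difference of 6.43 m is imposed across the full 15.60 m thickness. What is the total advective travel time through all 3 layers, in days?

12.0

With flow normal to the layers, continuity requires the same specific discharge q through every layer.
Σ(b_i/K_i) = 5.15/0.171 + 2.25/6.47 + 8.20/33.4 = 30.71 d.
q = Δh / Σ(b_i/K_i) = 6.43 / 30.71 = 0.2094 m/day.
In each layer the seepage velocity is v_i = q/n_i, so the layer transit time is t_i = b_i·n_i / q:
  layer 1 (fractured sandstone): t_1 = 5.15 × 0.13 / 0.2094 = 3.198 d
  layer 2 (karst limestone): t_2 = 2.25 × 0.02 / 0.2094 = 0.2149 d
  layer 3 (coarse sand): t_3 = 8.20 × 0.22 / 0.2094 = 8.616 d
Total t = Σ t_i = 12.03 days.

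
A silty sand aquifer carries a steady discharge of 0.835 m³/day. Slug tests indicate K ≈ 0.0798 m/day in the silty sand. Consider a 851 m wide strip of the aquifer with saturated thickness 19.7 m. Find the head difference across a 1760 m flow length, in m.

Cross-sectional area A = 851 × 19.7 = 16765 m².
From Q = K·A·i, i = Q / (K·A) = 0.835 / (0.07980 × 16765) = 0.0006241.
Head loss Δh = i · L = 0.0006241 × 1760 = 1.099 m.

1.10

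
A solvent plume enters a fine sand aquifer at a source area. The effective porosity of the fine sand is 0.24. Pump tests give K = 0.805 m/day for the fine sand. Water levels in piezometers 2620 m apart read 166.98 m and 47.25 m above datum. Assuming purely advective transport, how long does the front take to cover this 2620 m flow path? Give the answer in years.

Hydraulic gradient i = (166.98 − 47.25) / 2620 = 119.73 / 2620 = 0.04570.
Darcy flux q = K · i = 0.8050 × 0.04570 = 0.03679 m/day.
Seepage velocity v = q / n_e = 0.03679 / 0.24 = 0.1533 m/day.
Travel time t = L / v = 2620 / 0.1533 = 17093 days = 46.80 years.

46.8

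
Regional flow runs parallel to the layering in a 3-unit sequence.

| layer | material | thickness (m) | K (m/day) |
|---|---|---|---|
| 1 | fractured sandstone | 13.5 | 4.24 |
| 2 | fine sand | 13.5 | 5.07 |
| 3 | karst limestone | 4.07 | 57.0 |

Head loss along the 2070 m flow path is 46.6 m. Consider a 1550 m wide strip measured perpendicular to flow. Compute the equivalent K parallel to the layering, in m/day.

Flow is parallel to layering, so each bed carries its own Darcy discharge and the transmissivities add.
Σ(K_i·b_i) = 4.24×13.5 + 5.07×13.5 + 57.0×4.07 = 357.7 m²/day.
Total thickness b = 31.07 m, so K_eq = Σ(K_i·b_i)/b = 11.51 m/day.

11.5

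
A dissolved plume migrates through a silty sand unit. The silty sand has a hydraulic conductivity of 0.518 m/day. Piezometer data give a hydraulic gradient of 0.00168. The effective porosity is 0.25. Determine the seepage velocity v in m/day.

0.00348

Hydraulic gradient i = 0.00168.
Darcy flux q = K · i = 0.5180 × 0.001680 = 0.0008702 m/day.
Seepage velocity v = q / n_e = 0.0008702 / 0.25 = 0.003481 m/day.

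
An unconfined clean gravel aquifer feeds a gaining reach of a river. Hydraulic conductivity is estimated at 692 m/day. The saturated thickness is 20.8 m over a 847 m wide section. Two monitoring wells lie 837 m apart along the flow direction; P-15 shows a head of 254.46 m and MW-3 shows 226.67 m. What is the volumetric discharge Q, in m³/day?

405000

Cross-sectional area A = 847 × 20.8 = 17618 m².
Hydraulic gradient i = (254.46 − 226.67) / 837 = 27.79 / 837 = 0.03320.
Darcy's law: Q = K · A · i = 692.0 × 17618 × 0.03320 = 4.048e+05 m³/day.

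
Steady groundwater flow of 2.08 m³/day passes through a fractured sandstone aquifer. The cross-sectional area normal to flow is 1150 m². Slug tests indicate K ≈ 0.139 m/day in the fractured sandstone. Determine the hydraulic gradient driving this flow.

From Q = K·A·i, i = Q / (K·A) = 2.08 / (0.1390 × 1150) = 0.01301.

0.0130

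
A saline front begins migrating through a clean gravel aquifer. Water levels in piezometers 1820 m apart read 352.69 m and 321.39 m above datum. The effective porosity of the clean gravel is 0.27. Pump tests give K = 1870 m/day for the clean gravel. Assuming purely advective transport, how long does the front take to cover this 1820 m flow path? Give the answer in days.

15.3

Hydraulic gradient i = (352.69 − 321.39) / 1820 = 31.3 / 1820 = 0.01720.
Darcy flux q = K · i = 1870 × 0.01720 = 32.16 m/day.
Seepage velocity v = q / n_e = 32.16 / 0.27 = 119.1 m/day.
Travel time t = L / v = 1820 / 119.1 = 15.28 days.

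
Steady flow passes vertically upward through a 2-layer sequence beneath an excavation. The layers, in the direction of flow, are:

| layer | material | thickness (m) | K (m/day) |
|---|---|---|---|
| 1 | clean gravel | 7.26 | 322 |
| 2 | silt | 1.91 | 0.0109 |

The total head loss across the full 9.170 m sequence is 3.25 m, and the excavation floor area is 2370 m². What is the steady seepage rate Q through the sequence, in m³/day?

44.0

Flow is perpendicular to layering, so the layers act in series and the equivalent K is the thickness-weighted harmonic mean.
Total thickness L = 7.26 + 1.91 = 9.170 m.
Σ(b_i/K_i) = 7.26/322 + 1.91/0.0109 = 175.3 d.
K_eq = L / Σ(b_i/K_i) = 9.170 / 175.3 = 0.05232 m/day.
Q = K_eq · A · (Δh/L) = 0.05232 × 2370 × (3.25/9.170) = 43.95 m³/day.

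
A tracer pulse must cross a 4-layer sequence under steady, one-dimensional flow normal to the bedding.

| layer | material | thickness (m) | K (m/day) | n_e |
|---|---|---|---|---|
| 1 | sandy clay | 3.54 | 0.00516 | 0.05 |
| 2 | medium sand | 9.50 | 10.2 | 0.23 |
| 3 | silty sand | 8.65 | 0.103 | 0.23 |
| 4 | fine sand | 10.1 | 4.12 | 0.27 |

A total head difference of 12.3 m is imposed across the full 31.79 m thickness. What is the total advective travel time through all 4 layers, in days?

445

With flow normal to the layers, continuity requires the same specific discharge q through every layer.
Σ(b_i/K_i) = 3.54/0.00516 + 9.50/10.2 + 8.65/0.103 + 10.1/4.12 = 773.4 d.
q = Δh / Σ(b_i/K_i) = 12.3 / 773.4 = 0.01590 m/day.
In each layer the seepage velocity is v_i = q/n_i, so the layer transit time is t_i = b_i·n_i / q:
  layer 1 (sandy clay): t_1 = 3.54 × 0.05 / 0.01590 = 11.13 d
  layer 2 (medium sand): t_2 = 9.50 × 0.23 / 0.01590 = 137.4 d
  layer 3 (silty sand): t_3 = 8.65 × 0.23 / 0.01590 = 125.1 d
  layer 4 (fine sand): t_4 = 10.1 × 0.27 / 0.01590 = 171.5 d
Total t = Σ t_i = 445.1 days.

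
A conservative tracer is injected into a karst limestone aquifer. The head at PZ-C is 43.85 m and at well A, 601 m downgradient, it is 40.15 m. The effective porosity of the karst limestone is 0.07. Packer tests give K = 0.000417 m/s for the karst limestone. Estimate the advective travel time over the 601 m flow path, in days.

190

Convert K: 0.000417 m/s × 86400 = 36.03 m/day.
Hydraulic gradient i = (43.85 − 40.15) / 601 = 3.7 / 601 = 0.006156.
Darcy flux q = K · i = 36.03 × 0.006156 = 0.2218 m/day.
Seepage velocity v = q / n_e = 0.2218 / 0.07 = 3.169 m/day.
Travel time t = L / v = 601 / 3.169 = 189.7 days.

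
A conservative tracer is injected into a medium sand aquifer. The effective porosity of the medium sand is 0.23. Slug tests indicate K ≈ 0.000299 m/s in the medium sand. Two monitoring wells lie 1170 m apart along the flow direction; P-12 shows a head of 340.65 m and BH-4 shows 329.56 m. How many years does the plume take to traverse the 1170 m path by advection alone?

3.01

Convert K: 0.000299 m/s × 86400 = 25.83 m/day.
Hydraulic gradient i = (340.65 − 329.56) / 1170 = 11.09 / 1170 = 0.009479.
Darcy flux q = K · i = 25.83 × 0.009479 = 0.2449 m/day.
Seepage velocity v = q / n_e = 0.2449 / 0.23 = 1.065 m/day.
Travel time t = L / v = 1170 / 1.065 = 1099 days = 3.009 years.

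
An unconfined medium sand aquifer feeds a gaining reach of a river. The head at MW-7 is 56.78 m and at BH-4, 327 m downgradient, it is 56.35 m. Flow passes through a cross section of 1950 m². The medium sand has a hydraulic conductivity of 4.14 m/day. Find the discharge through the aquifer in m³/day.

10.6

Hydraulic gradient i = (56.78 − 56.35) / 327 = 0.43 / 327 = 0.001315.
Darcy's law: Q = K · A · i = 4.140 × 1950 × 0.001315 = 10.62 m³/day.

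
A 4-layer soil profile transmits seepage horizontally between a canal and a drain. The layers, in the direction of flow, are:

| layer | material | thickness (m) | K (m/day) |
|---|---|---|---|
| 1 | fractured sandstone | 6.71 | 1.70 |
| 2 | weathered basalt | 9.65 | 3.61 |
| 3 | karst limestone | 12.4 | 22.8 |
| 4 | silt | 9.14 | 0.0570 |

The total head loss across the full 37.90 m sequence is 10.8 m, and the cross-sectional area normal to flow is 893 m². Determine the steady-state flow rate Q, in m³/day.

57.6

Flow is perpendicular to layering, so the layers act in series and the equivalent K is the thickness-weighted harmonic mean.
Total thickness L = 6.71 + 9.65 + 12.4 + 9.14 = 37.90 m.
Σ(b_i/K_i) = 6.71/1.70 + 9.65/3.61 + 12.4/22.8 + 9.14/0.0570 = 167.5 d.
K_eq = L / Σ(b_i/K_i) = 37.90 / 167.5 = 0.2262 m/day.
Q = K_eq · A · (Δh/L) = 0.2262 × 893 × (10.8/37.90) = 57.57 m³/day.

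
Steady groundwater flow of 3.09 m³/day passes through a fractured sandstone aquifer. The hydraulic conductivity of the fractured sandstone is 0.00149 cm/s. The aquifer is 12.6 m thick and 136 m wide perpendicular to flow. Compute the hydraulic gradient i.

0.00140

Convert K: 0.00149 cm/s × 864 = 1.287 m/day.
Cross-sectional area A = 136 × 12.6 = 1714 m².
From Q = K·A·i, i = Q / (K·A) = 3.09 / (1.287 × 1714) = 0.001401.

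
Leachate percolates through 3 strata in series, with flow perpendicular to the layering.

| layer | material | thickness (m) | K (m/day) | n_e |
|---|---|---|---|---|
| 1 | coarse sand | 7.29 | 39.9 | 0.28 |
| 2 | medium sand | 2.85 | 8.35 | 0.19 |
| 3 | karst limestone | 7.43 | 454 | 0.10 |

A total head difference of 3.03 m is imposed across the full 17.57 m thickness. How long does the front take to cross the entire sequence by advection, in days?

0.593

With flow normal to the layers, continuity requires the same specific discharge q through every layer.
Σ(b_i/K_i) = 7.29/39.9 + 2.85/8.35 + 7.43/454 = 0.5404 d.
q = Δh / Σ(b_i/K_i) = 3.03 / 0.5404 = 5.607 m/day.
In each layer the seepage velocity is v_i = q/n_i, so the layer transit time is t_i = b_i·n_i / q:
  layer 1 (coarse sand): t_1 = 7.29 × 0.28 / 5.607 = 0.3640 d
  layer 2 (medium sand): t_2 = 2.85 × 0.19 / 5.607 = 0.09657 d
  layer 3 (karst limestone): t_3 = 7.43 × 0.10 / 5.607 = 0.1325 d
Total t = Σ t_i = 0.5931 days.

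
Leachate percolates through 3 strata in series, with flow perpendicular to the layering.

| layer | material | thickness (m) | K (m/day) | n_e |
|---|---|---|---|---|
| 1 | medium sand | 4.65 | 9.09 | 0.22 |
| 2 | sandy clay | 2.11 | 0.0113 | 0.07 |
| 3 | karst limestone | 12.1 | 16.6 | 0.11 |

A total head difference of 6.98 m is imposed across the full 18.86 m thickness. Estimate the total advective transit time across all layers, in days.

With flow normal to the layers, continuity requires the same specific discharge q through every layer.
Σ(b_i/K_i) = 4.65/9.09 + 2.11/0.0113 + 12.1/16.6 = 188.0 d.
q = Δh / Σ(b_i/K_i) = 6.98 / 188.0 = 0.03713 m/day.
In each layer the seepage velocity is v_i = q/n_i, so the layer transit time is t_i = b_i·n_i / q:
  layer 1 (medium sand): t_1 = 4.65 × 0.22 / 0.03713 = 27.55 d
  layer 2 (sandy clay): t_2 = 2.11 × 0.07 / 0.03713 = 3.977 d
  layer 3 (karst limestone): t_3 = 12.1 × 0.11 / 0.03713 = 35.84 d
Total t = Σ t_i = 67.37 days.

67.4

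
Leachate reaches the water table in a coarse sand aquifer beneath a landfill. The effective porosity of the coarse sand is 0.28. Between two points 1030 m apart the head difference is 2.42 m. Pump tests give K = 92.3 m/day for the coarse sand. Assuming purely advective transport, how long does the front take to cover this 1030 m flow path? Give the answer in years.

3.64

Hydraulic gradient i = Δh / L = 2.42 / 1030 = 0.002350.
Darcy flux q = K · i = 92.30 × 0.002350 = 0.2169 m/day.
Seepage velocity v = q / n_e = 0.2169 / 0.28 = 0.7745 m/day.
Travel time t = L / v = 1030 / 0.7745 = 1330 days = 3.641 years.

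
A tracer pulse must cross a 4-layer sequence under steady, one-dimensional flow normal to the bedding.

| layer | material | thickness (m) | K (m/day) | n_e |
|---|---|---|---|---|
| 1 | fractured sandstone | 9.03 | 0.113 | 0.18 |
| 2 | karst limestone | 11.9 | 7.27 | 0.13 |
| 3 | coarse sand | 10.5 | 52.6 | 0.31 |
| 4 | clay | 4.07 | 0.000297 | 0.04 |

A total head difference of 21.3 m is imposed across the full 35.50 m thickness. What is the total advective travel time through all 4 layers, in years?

11.7

With flow normal to the layers, continuity requires the same specific discharge q through every layer.
Σ(b_i/K_i) = 9.03/0.113 + 11.9/7.27 + 10.5/52.6 + 4.07/0.000297 = 13785 d.
q = Δh / Σ(b_i/K_i) = 21.3 / 13785 = 0.001545 m/day.
In each layer the seepage velocity is v_i = q/n_i, so the layer transit time is t_i = b_i·n_i / q:
  layer 1 (fractured sandstone): t_1 = 9.03 × 0.18 / 0.001545 = 1052 d
  layer 2 (karst limestone): t_2 = 11.9 × 0.13 / 0.001545 = 1001 d
  layer 3 (coarse sand): t_3 = 10.5 × 0.31 / 0.001545 = 2107 d
  layer 4 (clay): t_4 = 4.07 × 0.04 / 0.001545 = 105.4 d
Total t = Σ t_i = 4265 days = 11.68 years.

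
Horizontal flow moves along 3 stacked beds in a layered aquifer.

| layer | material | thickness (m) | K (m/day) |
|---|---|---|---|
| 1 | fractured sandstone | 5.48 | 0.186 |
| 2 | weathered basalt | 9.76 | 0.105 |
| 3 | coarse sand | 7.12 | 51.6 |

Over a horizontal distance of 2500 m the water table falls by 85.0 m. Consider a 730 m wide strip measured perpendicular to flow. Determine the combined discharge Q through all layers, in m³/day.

9170

Flow is parallel to layering, so each bed carries its own Darcy discharge and the transmissivities add.
Σ(K_i·b_i) = 0.186×5.48 + 0.105×9.76 + 51.6×7.12 = 369.4 m²/day.
Hydraulic gradient i = Δh / L = 85.0 / 2500 = 0.03400.
Q = Σ(K_i·b_i) · W · i = 369.4 × 730 × 0.03400 = 9169 m³/day.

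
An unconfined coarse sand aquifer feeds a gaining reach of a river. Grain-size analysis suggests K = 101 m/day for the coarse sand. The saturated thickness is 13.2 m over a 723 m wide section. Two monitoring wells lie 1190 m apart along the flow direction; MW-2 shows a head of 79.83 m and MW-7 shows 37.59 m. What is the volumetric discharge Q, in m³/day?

Cross-sectional area A = 723 × 13.2 = 9544 m².
Hydraulic gradient i = (79.83 − 37.59) / 1190 = 42.24 / 1190 = 0.03550.
Darcy's law: Q = K · A · i = 101.0 × 9544 × 0.03550 = 34215 m³/day.

34200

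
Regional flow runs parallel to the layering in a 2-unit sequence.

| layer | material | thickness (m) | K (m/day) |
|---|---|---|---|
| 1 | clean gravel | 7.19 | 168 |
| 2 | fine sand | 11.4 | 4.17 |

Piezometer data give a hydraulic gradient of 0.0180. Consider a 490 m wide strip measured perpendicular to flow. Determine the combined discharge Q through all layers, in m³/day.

Flow is parallel to layering, so each bed carries its own Darcy discharge and the transmissivities add.
Σ(K_i·b_i) = 168×7.19 + 4.17×11.4 = 1255 m²/day.
Hydraulic gradient i = 0.0180.
Q = Σ(K_i·b_i) · W · i = 1255 × 490 × 0.01800 = 11073 m³/day.

11100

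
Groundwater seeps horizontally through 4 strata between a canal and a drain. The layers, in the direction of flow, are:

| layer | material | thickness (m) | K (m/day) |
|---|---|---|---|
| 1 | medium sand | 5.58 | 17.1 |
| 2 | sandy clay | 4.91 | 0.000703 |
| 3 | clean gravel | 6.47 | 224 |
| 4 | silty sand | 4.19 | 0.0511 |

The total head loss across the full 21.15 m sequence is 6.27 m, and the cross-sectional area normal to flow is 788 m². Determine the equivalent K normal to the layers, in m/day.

0.00299

Flow is perpendicular to layering, so the layers act in series and the equivalent K is the thickness-weighted harmonic mean.
Total thickness L = 5.58 + 4.91 + 6.47 + 4.19 = 21.15 m.
Σ(b_i/K_i) = 5.58/17.1 + 4.91/0.000703 + 6.47/224 + 4.19/0.0511 = 7067 d.
K_eq = L / Σ(b_i/K_i) = 21.15 / 7067 = 0.002993 m/day.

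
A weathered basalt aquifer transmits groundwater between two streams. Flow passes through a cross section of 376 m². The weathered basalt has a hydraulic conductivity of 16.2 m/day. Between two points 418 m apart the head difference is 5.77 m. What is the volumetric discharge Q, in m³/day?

84.1

Hydraulic gradient i = Δh / L = 5.77 / 418 = 0.01380.
Darcy's law: Q = K · A · i = 16.20 × 376.0 × 0.01380 = 84.08 m³/day.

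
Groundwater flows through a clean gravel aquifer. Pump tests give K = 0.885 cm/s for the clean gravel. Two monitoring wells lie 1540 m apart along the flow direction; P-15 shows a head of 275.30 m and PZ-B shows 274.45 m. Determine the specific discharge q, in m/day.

0.422

Convert K: 0.885 cm/s × 864 = 764.6 m/day.
Hydraulic gradient i = (275.30 − 274.45) / 1540 = 0.85 / 1540 = 0.0005519.
Specific discharge q = K · i = 764.6 × 0.0005519 = 0.4220 m/day.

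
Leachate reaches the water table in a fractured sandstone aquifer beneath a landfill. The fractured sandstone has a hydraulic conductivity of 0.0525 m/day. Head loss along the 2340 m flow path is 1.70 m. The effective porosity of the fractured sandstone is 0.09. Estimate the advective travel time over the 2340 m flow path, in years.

Hydraulic gradient i = Δh / L = 1.70 / 2340 = 0.0007265.
Darcy flux q = K · i = 0.05250 × 0.0007265 = 3.814e-05 m/day.
Seepage velocity v = q / n_e = 3.814e-05 / 0.09 = 0.0004238 m/day.
Travel time t = L / v = 2340 / 0.0004238 = 5.522e+06 days = 15117 years.

15100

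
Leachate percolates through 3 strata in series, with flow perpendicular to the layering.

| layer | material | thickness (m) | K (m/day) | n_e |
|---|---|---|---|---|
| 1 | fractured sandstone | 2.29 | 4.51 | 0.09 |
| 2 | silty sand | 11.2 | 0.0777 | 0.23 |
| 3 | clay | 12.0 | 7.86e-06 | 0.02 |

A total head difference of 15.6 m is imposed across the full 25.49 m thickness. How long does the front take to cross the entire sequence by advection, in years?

810

With flow normal to the layers, continuity requires the same specific discharge q through every layer.
Σ(b_i/K_i) = 2.29/4.51 + 11.2/0.0777 + 12.0/7.86e-06 = 1.527e+06 d.
q = Δh / Σ(b_i/K_i) = 15.6 / 1.527e+06 = 1.022e-05 m/day.
In each layer the seepage velocity is v_i = q/n_i, so the layer transit time is t_i = b_i·n_i / q:
  layer 1 (fractured sandstone): t_1 = 2.29 × 0.09 / 1.022e-05 = 20172 d
  layer 2 (silty sand): t_2 = 11.2 × 0.23 / 1.022e-05 = 2.521e+05 d
  layer 3 (clay): t_3 = 12.0 × 0.02 / 1.022e-05 = 23490 d
Total t = Σ t_i = 2.958e+05 days = 809.8 years.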